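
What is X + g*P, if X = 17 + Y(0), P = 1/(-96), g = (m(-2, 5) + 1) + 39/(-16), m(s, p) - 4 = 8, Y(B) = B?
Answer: 25943/1536 ≈ 16.890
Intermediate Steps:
m(s, p) = 12 (m(s, p) = 4 + 8 = 12)
g = 169/16 (g = (12 + 1) + 39/(-16) = 13 + 39*(-1/16) = 13 - 39/16 = 169/16 ≈ 10.563)
P = -1/96 ≈ -0.010417
X = 17 (X = 17 + 0 = 17)
X + g*P = 17 + (169/16)*(-1/96) = 17 - 169/1536 = 25943/1536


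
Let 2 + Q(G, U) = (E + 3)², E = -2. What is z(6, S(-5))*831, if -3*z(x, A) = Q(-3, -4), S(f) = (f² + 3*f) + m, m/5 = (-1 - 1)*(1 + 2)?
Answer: 277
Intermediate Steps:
m = -30 (m = 5*((-1 - 1)*(1 + 2)) = 5*(-2*3) = 5*(-6) = -30)
S(f) = -30 + f² + 3*f (S(f) = (f² + 3*f) - 30 = -30 + f² + 3*f)
Q(G, U) = -1 (Q(G, U) = -2 + (-2 + 3)² = -2 + 1² = -2 + 1 = -1)
z(x, A) = ⅓ (z(x, A) = -⅓*(-1) = ⅓)
z(6, S(-5))*831 = (⅓)*831 = 277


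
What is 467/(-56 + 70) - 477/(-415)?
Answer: 200483/5810 ≈ 34.507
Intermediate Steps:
467/(-56 + 70) - 477/(-415) = 467/14 - 477*(-1/415) = 467*(1/14) + 477/415 = 467/14 + 477/415 = 200483/5810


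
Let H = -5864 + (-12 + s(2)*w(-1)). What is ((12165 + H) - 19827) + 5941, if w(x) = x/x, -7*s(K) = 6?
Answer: -53185/7 ≈ -7597.9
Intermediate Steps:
s(K) = -6/7 (s(K) = -1/7*6 = -6/7)
w(x) = 1
H = -41138/7 (H = -5864 + (-12 - 6/7*1) = -5864 + (-12 - 6/7) = -5864 - 90/7 = -41138/7 ≈ -5876.9)
((12165 + H) - 19827) + 5941 = ((12165 - 41138/7) - 19827) + 5941 = (44017/7 - 19827) + 5941 = -94772/7 + 5941 = -53185/7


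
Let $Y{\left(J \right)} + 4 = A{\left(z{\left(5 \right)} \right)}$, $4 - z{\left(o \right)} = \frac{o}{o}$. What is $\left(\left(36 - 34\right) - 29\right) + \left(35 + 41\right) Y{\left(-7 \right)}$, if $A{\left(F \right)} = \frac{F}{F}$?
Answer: $-255$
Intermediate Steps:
$z{\left(o \right)} = 3$ ($z{\left(o \right)} = 4 - \frac{o}{o} = 4 - 1 = 3$)
$A{\left(F \right)} = 1$
$Y{\left(J \right)} = -3$ ($Y{\left(J \right)} = -4 + 1 = -3$)
$\left(\left(36 - 34\right) - 29\right) + \left(35 + 41\right) Y{\left(-7 \right)} = \left(\left(36 - 34\right) - 29\right) + \left(35 + 41\right) \left(-3\right) = \left(2 - 29\right) + 76 \left(-3\right) = -27 - 228 = -255$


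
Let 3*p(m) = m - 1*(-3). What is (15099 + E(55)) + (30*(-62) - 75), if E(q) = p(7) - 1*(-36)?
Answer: 39610/3 ≈ 13203.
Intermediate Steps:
p(m) = 1 + m/3 (p(m) = (m - 1*(-3))/3 = (m + 3)/3 = (3 + m)/3 = 1 + m/3)
E(q) = 118/3 (E(q) = (1 + (⅓)*7) - 1*(-36) = (1 + 7/3) + 36 = 10/3 + 36 = 118/3)
(15099 + E(55)) + (30*(-62) - 75) = (15099 + 118/3) + (30*(-62) - 75) = 45415/3 + (-1860 - 75) = 45415/3 - 1935 = 39610/3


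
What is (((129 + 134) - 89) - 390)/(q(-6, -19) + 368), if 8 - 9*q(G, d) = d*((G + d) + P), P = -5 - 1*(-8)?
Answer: -972/1451 ≈ -0.66988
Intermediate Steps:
P = 3 (P = -5 + 8 = 3)
q(G, d) = 8/9 - d*(3 + G + d)/9 (q(G, d) = 8/9 - d*((G + d) + 3)/9 = 8/9 - d*(3 + G + d)/9)
(((129 + 134) - 89) - 390)/(q(-6, -19) + 368) = (((129 + 134) - 89) - 390)/((8/9 - ⅓*(-19) - ⅑*(-19)² - ⅑*(-6)*(-19)) + 368) = ((263 - 89) - 390)/((8/9 + 19/3 - ⅑*361 - 38/3) + 368) = (174 - 390)/((8/9 + 19/3 - 361/9 - 38/3) + 368) = -216/(-410/9 + 368) = -216/2902/9 = -216*9/2902 = -972/1451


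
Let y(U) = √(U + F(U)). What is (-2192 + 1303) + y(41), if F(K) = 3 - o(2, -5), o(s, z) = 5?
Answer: -889 + √39 ≈ -882.75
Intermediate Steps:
F(K) = -2 (F(K) = 3 - 1*5 = 3 - 5 = -2)
y(U) = √(-2 + U) (y(U) = √(U - 2) = √(-2 + U))
(-2192 + 1303) + y(41) = (-2192 + 1303) + √(-2 + 41) = -889 + √39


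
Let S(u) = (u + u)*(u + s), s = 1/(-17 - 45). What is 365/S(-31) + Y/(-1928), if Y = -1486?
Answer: 1780649/1853772 ≈ 0.96055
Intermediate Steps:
s = -1/62 (s = 1/(-62) = -1/62 ≈ -0.016129)
S(u) = 2*u*(-1/62 + u) (S(u) = (u + u)*(u - 1/62) = (2*u)*(-1/62 + u) = 2*u*(-1/62 + u))
365/S(-31) + Y/(-1928) = 365/(((1/31)*(-31)*(-1 + 62*(-31)))) - 1486/(-1928) = 365/(((1/31)*(-31)*(-1 - 1922))) - 1486*(-1/1928) = 365/(((1/31)*(-31)*(-1923))) + 743/964 = 365/1923 + 743/964 = 1780649/1853772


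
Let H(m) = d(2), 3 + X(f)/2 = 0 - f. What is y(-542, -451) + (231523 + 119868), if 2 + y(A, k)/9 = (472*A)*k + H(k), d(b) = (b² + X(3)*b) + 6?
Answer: 1038740863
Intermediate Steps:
X(f) = -6 - 2*f (X(f) = -6 + 2*(0 - f) = -6 + 2*(-f) = -6 - 2*f)
d(b) = 6 + b² - 12*b (d(b) = (b² + (-6 - 2*3)*b) + 6 = (b² + (-6 - 6)*b) + 6 = (b² - 12*b) + 6 = 6 + b² - 12*b)
H(m) = -14 (H(m) = 6 + 2² - 12*2 = 6 + 4 - 24 = -14)
y(A, k) = -144 + 4248*A*k (y(A, k) = -18 + 9*((472*A)*k - 14) = -18 + 9*(472*A*k - 14) = -18 + 9*(-14 + 472*A*k) = -18 + (-126 + 4248*A*k) = -144 + 4248*A*k)
y(-542, -451) + (231523 + 119868) = (-144 + 4248*(-542)*(-451)) + (231523 + 119868) = (-144 + 1038389616) + 351391 = 1038389472 + 351391 = 1038740863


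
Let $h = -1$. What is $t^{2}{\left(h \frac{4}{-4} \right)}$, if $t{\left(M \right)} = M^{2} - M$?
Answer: $0$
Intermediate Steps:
$t^{2}{\left(h \frac{4}{-4} \right)} = \left(- \frac{4}{-4} \left(-1 - \frac{4}{-4}\right)\right)^{2} = \left(- \frac{4 \left(-1\right)}{4} \left(-1 - 4 \left(- \frac{1}{4}\right)\right)\right)^{2} = \left(\left(-1\right) \left(-1\right) \left(-1 - -1\right)\right)^{2} = \left(1 \left(-1 + 1\right)\right)^{2} = \left(1 \cdot 0\right)^{2} = 0^{2} = 0$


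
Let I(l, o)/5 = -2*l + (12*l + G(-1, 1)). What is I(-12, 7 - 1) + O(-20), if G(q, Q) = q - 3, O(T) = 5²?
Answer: -595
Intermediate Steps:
O(T) = 25
G(q, Q) = -3 + q
I(l, o) = -20 + 50*l (I(l, o) = 5*(-2*l + (12*l + (-3 - 1))) = 5*(-2*l + (12*l - 4)) = 5*(-2*l + (-4 + 12*l)) = 5*(-4 + 10*l) = -20 + 50*l)
I(-12, 7 - 1) + O(-20) = (-20 + 50*(-12)) + 25 = (-20 - 600) + 25 = -620 + 25 = -595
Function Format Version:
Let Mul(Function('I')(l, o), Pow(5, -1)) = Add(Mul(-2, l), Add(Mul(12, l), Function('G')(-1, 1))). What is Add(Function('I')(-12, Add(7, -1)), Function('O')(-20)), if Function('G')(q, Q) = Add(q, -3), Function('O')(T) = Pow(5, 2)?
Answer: -595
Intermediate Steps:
Function('O')(T) = 25
Function('G')(q, Q) = Add(-3, q)
Function('I')(l, o) = Add(-20, Mul(50, l)) (Function('I')(l, o) = Mul(5, Add(Mul(-2, l), Add(Mul(12, l), Add(-3, -1)))) = Mul(5, Add(Mul(-2, l), Add(Mul(12, l), -4))) = Mul(5, Add(Mul(-2, l), Add(-4, Mul(12, l)))) = Mul(5, Add(-4, Mul(10, l))) = Add(-20, Mul(50, l)))
Add(Function('I')(-12, Add(7, -1)), Function('O')(-20)) = Add(Add(-20, Mul(50, -12)), 25) = Add(Add(-20, -600), 25) = Add(-620, 25) = -595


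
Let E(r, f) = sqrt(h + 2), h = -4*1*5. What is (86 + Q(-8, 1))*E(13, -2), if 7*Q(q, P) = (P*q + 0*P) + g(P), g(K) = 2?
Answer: 1788*I*sqrt(2)/7 ≈ 361.23*I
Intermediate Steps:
h = -20 (h = -4*5 = -20)
Q(q, P) = 2/7 + P*q/7 (Q(q, P) = ((P*q + 0*P) + 2)/7 = ((P*q + 0) + 2)/7 = (P*q + 2)/7 = (2 + P*q)/7 = 2/7 + P*q/7)
E(r, f) = 3*I*sqrt(2) (E(r, f) = sqrt(-20 + 2) = sqrt(-18) = 3*I*sqrt(2))
(86 + Q(-8, 1))*E(13, -2) = (86 + (2/7 + (1/7)*1*(-8)))*(3*I*sqrt(2)) = (86 + (2/7 - 8/7))*(3*I*sqrt(2)) = (86 - 6/7)*(3*I*sqrt(2)) = 596*(3*I*sqrt(2))/7 = 1788*I*sqrt(2)/7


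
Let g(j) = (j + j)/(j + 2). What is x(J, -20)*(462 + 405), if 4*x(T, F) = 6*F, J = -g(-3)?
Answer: -26010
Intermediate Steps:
g(j) = 2*j/(2 + j) (g(j) = (2*j)/(2 + j) = 2*j/(2 + j))
J = -6 (J = -2*(-3)/(2 - 3) = -2*(-3)/(-1) = -2*(-3)*(-1) = -1*6 = -6)
x(T, F) = 3*F/2 (x(T, F) = (6*F)/4 = 3*F/2)
x(J, -20)*(462 + 405) = ((3/2)*(-20))*(462 + 405) = -30*867 = -26010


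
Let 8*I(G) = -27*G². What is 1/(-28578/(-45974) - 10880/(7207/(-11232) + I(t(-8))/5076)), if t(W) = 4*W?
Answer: 16048443011/132038006126457 ≈ 0.00012154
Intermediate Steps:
I(G) = -27*G²/8 (I(G) = (-27*G²)/8 = -27*G²/8)
1/(-28578/(-45974) - 10880/(7207/(-11232) + I(t(-8))/5076)) = 1/(-28578/(-45974) - 10880/(7207/(-11232) - 27*(4*(-8))²/8/5076)) = 1/(-28578*(-1/45974) - 10880/(7207*(-1/11232) - 27/8*(-32)²*(1/5076))) = 1/(14289/22987 - 10880/(-7207/11232 - 27/8*1024*(1/5076))) = 1/(14289/22987 - 10880/(-7207/11232 - 3456*1/5076)) = 1/(14289/22987 - 10880/(-7207/11232 - 32/47)) = 1/(14289/22987 - 10880/(-698153/527904)) = 1/(14289/22987 - 10880*(-527904/698153)) = 1/(14289/22987 + 5743595520/698153) = 1/(132038006126457/16048443011) = 16048443011/132038006126457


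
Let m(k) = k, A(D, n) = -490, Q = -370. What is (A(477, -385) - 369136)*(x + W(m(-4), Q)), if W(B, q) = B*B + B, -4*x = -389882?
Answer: -36032066545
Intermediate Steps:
x = 194941/2 (x = -¼*(-389882) = 194941/2 ≈ 97471.)
W(B, q) = B + B² (W(B, q) = B² + B = B + B²)
(A(477, -385) - 369136)*(x + W(m(-4), Q)) = (-490 - 369136)*(194941/2 - 4*(1 - 4)) = -369626*(194941/2 - 4*(-3)) = -369626*(194941/2 + 12) = -369626*194965/2 = -36032066545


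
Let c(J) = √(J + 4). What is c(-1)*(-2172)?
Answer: -2172*√3 ≈ -3762.0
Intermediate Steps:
c(J) = √(4 + J)
c(-1)*(-2172) = √(4 - 1)*(-2172) = √3*(-2172) = -2172*√3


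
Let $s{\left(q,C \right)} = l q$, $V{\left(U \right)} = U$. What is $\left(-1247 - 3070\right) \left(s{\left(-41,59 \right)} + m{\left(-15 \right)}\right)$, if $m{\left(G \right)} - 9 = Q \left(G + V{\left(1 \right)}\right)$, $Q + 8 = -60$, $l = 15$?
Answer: $-1493682$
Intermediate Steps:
$s{\left(q,C \right)} = 15 q$
$Q = -68$ ($Q = -8 - 60 = -68$)
$m{\left(G \right)} = -59 - 68 G$ ($m{\left(G \right)} = 9 - 68 \left(G + 1\right) = 9 - 68 \left(1 + G\right) = 9 - \left(68 + 68 G\right) = -59 - 68 G$)
$\left(-1247 - 3070\right) \left(s{\left(-41,59 \right)} + m{\left(-15 \right)}\right) = \left(-1247 - 3070\right) \left(15 \left(-41\right) - -961\right) = - 4317 \left(-615 + \left(-59 + 1020\right)\right) = - 4317 \left(-615 + 961\right) = \left(-4317\right) 346 = -1493682$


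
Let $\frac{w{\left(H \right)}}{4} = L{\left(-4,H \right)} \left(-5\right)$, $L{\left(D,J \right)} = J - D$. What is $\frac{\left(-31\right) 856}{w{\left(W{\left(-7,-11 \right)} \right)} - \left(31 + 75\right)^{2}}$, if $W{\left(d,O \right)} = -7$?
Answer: $\frac{3317}{1397} \approx 2.3744$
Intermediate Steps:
$w{\left(H \right)} = -80 - 20 H$ ($w{\left(H \right)} = 4 \left(H - -4\right) \left(-5\right) = 4 \left(H + 4\right) \left(-5\right) = 4 \left(4 + H\right) \left(-5\right) = 4 \left(-20 - 5 H\right) = -80 - 20 H$)
$\frac{\left(-31\right) 856}{w{\left(W{\left(-7,-11 \right)} \right)} - \left(31 + 75\right)^{2}} = \frac{\left(-31\right) 856}{\left(-80 - -140\right) - \left(31 + 75\right)^{2}} = - \frac{26536}{\left(-80 + 140\right) - 106^{2}} = - \frac{26536}{60 - 11236} = - \frac{26536}{-11176} = \left(-26536\right) \left(- \frac{1}{11176}\right) = \frac{3317}{1397}$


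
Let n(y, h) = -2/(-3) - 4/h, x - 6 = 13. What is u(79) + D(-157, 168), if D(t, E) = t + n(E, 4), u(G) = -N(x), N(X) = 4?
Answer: -484/3 ≈ -161.33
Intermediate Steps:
x = 19 (x = 6 + 13 = 19)
u(G) = -4 (u(G) = -1*4 = -4)
n(y, h) = ⅔ - 4/h (n(y, h) = -2*(-⅓) - 4/h = ⅔ - 4/h)
D(t, E) = -⅓ + t (D(t, E) = t + (⅔ - 4/4) = t + (⅔ - 4*¼) = t + (⅔ - 1) = t - ⅓ = -⅓ + t)
u(79) + D(-157, 168) = -4 + (-⅓ - 157) = -4 - 472/3 = -484/3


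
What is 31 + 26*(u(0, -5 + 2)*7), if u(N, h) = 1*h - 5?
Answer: -1425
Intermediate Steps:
u(N, h) = -5 + h (u(N, h) = h - 5 = -5 + h)
31 + 26*(u(0, -5 + 2)*7) = 31 + 26*((-5 + (-5 + 2))*7) = 31 + 26*((-5 - 3)*7) = 31 + 26*(-8*7) = 31 + 26*(-56) = 31 - 1456 = -1425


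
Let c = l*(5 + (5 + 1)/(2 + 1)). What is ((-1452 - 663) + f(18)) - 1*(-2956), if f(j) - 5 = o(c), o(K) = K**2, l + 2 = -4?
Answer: 2610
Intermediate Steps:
l = -6 (l = -2 - 4 = -6)
c = -42 (c = -6*(5 + (5 + 1)/(2 + 1)) = -6*(5 + 6/3) = -6*(5 + 6*(1/3)) = -6*(5 + 2) = -6*7 = -42)
f(j) = 1769 (f(j) = 5 + (-42)**2 = 5 + 1764 = 1769)
((-1452 - 663) + f(18)) - 1*(-2956) = ((-1452 - 663) + 1769) - 1*(-2956) = (-2115 + 1769) + 2956 = -346 + 2956 = 2610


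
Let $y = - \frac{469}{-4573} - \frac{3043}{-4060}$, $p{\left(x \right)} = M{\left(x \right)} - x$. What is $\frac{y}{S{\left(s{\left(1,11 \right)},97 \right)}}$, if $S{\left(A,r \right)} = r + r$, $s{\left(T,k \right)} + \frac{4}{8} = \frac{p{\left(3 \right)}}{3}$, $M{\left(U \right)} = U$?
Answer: $\frac{15819779}{3601877720} \approx 0.0043921$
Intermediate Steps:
$p{\left(x \right)} = 0$ ($p{\left(x \right)} = x - x = 0$)
$s{\left(T,k \right)} = - \frac{1}{2}$ ($s{\left(T,k \right)} = - \frac{1}{2} + \frac{0}{3} = - \frac{1}{2} + 0 \cdot \frac{1}{3} = - \frac{1}{2} + 0 = - \frac{1}{2}$)
$y = \frac{15819779}{18566380}$ ($y = \left(-469\right) \left(- \frac{1}{4573}\right) - - \frac{3043}{4060} = \frac{469}{4573} + \frac{3043}{4060} = \frac{15819779}{18566380} \approx 0.85207$)
$S{\left(A,r \right)} = 2 r$
$\frac{y}{S{\left(s{\left(1,11 \right)},97 \right)}} = \frac{15819779}{18566380 \cdot 2 \cdot 97} = \frac{15819779}{18566380 \cdot 194} = \frac{15819779}{18566380} \cdot \frac{1}{194} = \frac{15819779}{3601877720}$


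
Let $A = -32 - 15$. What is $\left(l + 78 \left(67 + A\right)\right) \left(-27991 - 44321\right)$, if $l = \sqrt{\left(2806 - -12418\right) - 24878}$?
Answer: $-112806720 - 72312 i \sqrt{9654} \approx -1.1281 \cdot 10^{8} - 7.105 \cdot 10^{6} i$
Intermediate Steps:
$A = -47$ ($A = -32 - 15 = -47$)
$l = i \sqrt{9654}$ ($l = \sqrt{\left(2806 + 12418\right) - 24878} = \sqrt{15224 - 24878} = \sqrt{-9654} = i \sqrt{9654} \approx 98.255 i$)
$\left(l + 78 \left(67 + A\right)\right) \left(-27991 - 44321\right) = \left(i \sqrt{9654} + 78 \left(67 - 47\right)\right) \left(-27991 - 44321\right) = \left(i \sqrt{9654} + 78 \cdot 20\right) \left(-72312\right) = \left(i \sqrt{9654} + 1560\right) \left(-72312\right) = \left(1560 + i \sqrt{9654}\right) \left(-72312\right) = -112806720 - 72312 i \sqrt{9654}$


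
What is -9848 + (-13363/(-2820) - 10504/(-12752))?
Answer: -22121272279/2247540 ≈ -9842.4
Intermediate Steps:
-9848 + (-13363/(-2820) - 10504/(-12752)) = -9848 + (-13363*(-1/2820) - 10504*(-1/12752)) = -9848 + (13363/2820 + 1313/1594) = -9848 + 12501641/2247540 = -22121272279/2247540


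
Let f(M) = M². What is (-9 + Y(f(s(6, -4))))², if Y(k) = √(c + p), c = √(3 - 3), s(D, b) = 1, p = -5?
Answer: (9 - I*√5)² ≈ 76.0 - 40.249*I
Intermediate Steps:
c = 0 (c = √0 = 0)
Y(k) = I*√5 (Y(k) = √(0 - 5) = √(-5) = I*√5)
(-9 + Y(f(s(6, -4))))² = (-9 + I*√5)²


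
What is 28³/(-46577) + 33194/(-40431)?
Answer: -2433618250/1883154687 ≈ -1.2923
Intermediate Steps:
28³/(-46577) + 33194/(-40431) = 21952*(-1/46577) + 33194*(-1/40431) = -21952/46577 - 33194/40431 = -2433618250/1883154687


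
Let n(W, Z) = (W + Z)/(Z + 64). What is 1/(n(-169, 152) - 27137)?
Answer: -216/5861609 ≈ -3.6850e-5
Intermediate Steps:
n(W, Z) = (W + Z)/(64 + Z)
1/(n(-169, 152) - 27137) = 1/((-169 + 152)/(64 + 152) - 27137) = 1/(-17/216 - 27137) = 1/(-5861609/216) = -216/5861609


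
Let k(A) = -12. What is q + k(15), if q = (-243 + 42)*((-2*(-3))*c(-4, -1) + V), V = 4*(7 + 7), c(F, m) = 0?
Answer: -11268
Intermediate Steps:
V = 56 (V = 4*14 = 56)
q = -11256 (q = (-243 + 42)*(-2*(-3)*0 + 56) = -201*(6*0 + 56) = -201*(0 + 56) = -201*56 = -11256)
q + k(15) = -11256 - 12 = -11268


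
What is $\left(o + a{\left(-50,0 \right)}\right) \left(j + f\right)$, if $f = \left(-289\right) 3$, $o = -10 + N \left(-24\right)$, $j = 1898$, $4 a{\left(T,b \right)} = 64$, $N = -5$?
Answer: $129906$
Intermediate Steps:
$a{\left(T,b \right)} = 16$ ($a{\left(T,b \right)} = \frac{1}{4} \cdot 64 = 16$)
$o = 110$ ($o = -10 - -120 = -10 + 120 = 110$)
$f = -867$
$\left(o + a{\left(-50,0 \right)}\right) \left(j + f\right) = \left(110 + 16\right) \left(1898 - 867\right) = 126 \cdot 1031 = 129906$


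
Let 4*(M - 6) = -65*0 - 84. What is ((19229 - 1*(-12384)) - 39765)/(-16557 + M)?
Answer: 2038/4143 ≈ 0.49191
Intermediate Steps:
M = -15 (M = 6 + (-65*0 - 84)/4 = 6 + (0 - 84)/4 = 6 + (1/4)*(-84) = 6 - 21 = -15)
((19229 - 1*(-12384)) - 39765)/(-16557 + M) = ((19229 - 1*(-12384)) - 39765)/(-16557 - 15) = ((19229 + 12384) - 39765)/(-16572) = (31613 - 39765)*(-1/16572) = -8152*(-1/16572) = 2038/4143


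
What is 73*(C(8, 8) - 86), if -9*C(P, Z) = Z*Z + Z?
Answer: -6862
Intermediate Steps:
C(P, Z) = -Z/9 - Z²/9 (C(P, Z) = -(Z*Z + Z)/9 = -(Z² + Z)/9 = -(Z + Z²)/9 = -Z/9 - Z²/9)
73*(C(8, 8) - 86) = 73*(-⅑*8*(1 + 8) - 86) = 73*(-⅑*8*9 - 86) = 73*(-8 - 86) = 73*(-94) = -6862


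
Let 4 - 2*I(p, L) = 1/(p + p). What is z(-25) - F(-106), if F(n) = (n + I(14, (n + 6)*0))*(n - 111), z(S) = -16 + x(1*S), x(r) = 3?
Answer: -180679/8 ≈ -22585.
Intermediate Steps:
I(p, L) = 2 - 1/(4*p) (I(p, L) = 2 - 1/(2*(p + p)) = 2 - 1/(2*p)/2 = 2 - 1/(4*p))
z(S) = -13 (z(S) = -16 + 3 = -13)
F(n) = (-111 + n)*(111/56 + n) (F(n) = (n + (2 - 1/4/14))*(n - 111) = (n + (2 - 1/4*1/14))*(-111 + n) = (n + (2 - 1/56))*(-111 + n) = (n + 111/56)*(-111 + n) = (111/56 + n)*(-111 + n) = (-111 + n)*(111/56 + n))
z(-25) - F(-106) = -13 - (-12321/56 + (-106)**2 - 6105/56*(-106)) = -13 - (-12321/56 + 11236 + 323565/28) = -13 - 1*180575/8 = -13 - 180575/8 = -180679/8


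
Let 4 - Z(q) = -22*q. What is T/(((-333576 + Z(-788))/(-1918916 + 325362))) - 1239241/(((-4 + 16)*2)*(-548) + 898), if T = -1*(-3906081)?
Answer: 9534510354568103/537503329 ≈ 1.7739e+7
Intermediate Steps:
Z(q) = 4 + 22*q (Z(q) = 4 - (-22)*q = 4 + 22*q)
T = 3906081
T/(((-333576 + Z(-788))/(-1918916 + 325362))) - 1239241/(((-4 + 16)*2)*(-548) + 898) = 3906081/(((-333576 + (4 + 22*(-788)))/(-1918916 + 325362))) - 1239241/(((-4 + 16)*2)*(-548) + 898) = 3906081/(((-333576 + (4 - 17336))/(-1593554))) - 1239241/((12*2)*(-548) + 898) = 3906081/(((-333576 - 17332)*(-1/1593554))) - 1239241/(24*(-548) + 898) = 3906081/((-350908*(-1/1593554))) - 1239241/(-13152 + 898) = 3906081/(175454/796777) - 1239241/(-12254) = 3906081*(796777/175454) - 1239241*(-1/12254) = 3112275500937/175454 + 1239241/12254 = 9534510354568103/537503329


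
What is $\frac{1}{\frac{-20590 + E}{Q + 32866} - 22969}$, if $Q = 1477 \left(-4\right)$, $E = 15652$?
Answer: $- \frac{4493}{103200540} \approx -4.3537 \cdot 10^{-5}$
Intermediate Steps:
$Q = -5908$
$\frac{1}{\frac{-20590 + E}{Q + 32866} - 22969} = \frac{1}{\frac{-20590 + 15652}{-5908 + 32866} - 22969} = \frac{1}{- \frac{4938}{26958} - 22969} = \frac{1}{\left(-4938\right) \frac{1}{26958} - 22969} = \frac{1}{- \frac{823}{4493} - 22969} = \frac{1}{- \frac{103200540}{4493}} = - \frac{4493}{103200540}$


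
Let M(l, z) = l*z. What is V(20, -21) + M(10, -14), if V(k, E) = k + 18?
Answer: -102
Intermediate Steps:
V(k, E) = 18 + k
V(20, -21) + M(10, -14) = (18 + 20) + 10*(-14) = 38 - 140 = -102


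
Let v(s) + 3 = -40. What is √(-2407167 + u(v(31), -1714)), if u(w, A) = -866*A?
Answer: I*√922843 ≈ 960.65*I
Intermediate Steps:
v(s) = -43 (v(s) = -3 - 40 = -43)
√(-2407167 + u(v(31), -1714)) = √(-2407167 - 866*(-1714)) = √(-2407167 + 1484324) = √(-922843) = I*√922843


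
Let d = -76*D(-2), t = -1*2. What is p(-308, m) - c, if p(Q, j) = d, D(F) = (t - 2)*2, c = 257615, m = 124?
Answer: -257007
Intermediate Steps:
t = -2
D(F) = -8 (D(F) = (-2 - 2)*2 = -4*2 = -8)
d = 608 (d = -76*(-8) = 608)
p(Q, j) = 608
p(-308, m) - c = 608 - 1*257615 = 608 - 257615 = -257007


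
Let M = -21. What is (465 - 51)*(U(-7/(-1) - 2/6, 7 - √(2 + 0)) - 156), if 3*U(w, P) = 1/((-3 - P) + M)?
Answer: -61940334/959 - 138*√2/959 ≈ -64589.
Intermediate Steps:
U(w, P) = 1/(3*(-24 - P)) (U(w, P) = 1/(3*((-3 - P) - 21)) = 1/(3*(-24 - P)))
(465 - 51)*(U(-7/(-1) - 2/6, 7 - √(2 + 0)) - 156) = (465 - 51)*(-1/(72 + 3*(7 - √(2 + 0))) - 156) = 414*(-1/(72 + 3*(7 - √2)) - 156) = 414*(-1/(72 + (21 - 3*√2)) - 156) = 414*(-1/(93 - 3*√2) - 156) = 414*(-156 - 1/(93 - 3*√2)) = -64584 - 414/(93 - 3*√2)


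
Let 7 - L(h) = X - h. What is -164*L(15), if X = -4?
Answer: -4264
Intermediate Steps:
L(h) = 11 + h (L(h) = 7 - (-4 - h) = 7 + (4 + h) = 11 + h)
-164*L(15) = -164*(11 + 15) = -164*26 = -4264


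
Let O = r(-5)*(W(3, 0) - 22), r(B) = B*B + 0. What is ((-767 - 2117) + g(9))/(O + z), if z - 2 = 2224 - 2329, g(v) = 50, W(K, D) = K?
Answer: 1417/289 ≈ 4.9031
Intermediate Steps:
r(B) = B**2 (r(B) = B**2 + 0 = B**2)
z = -103 (z = 2 + (2224 - 2329) = 2 - 105 = -103)
O = -475 (O = (-5)**2*(3 - 22) = 25*(-19) = -475)
((-767 - 2117) + g(9))/(O + z) = ((-767 - 2117) + 50)/(-475 - 103) = (-2884 + 50)/(-578) = -2834*(-1/578) = 1417/289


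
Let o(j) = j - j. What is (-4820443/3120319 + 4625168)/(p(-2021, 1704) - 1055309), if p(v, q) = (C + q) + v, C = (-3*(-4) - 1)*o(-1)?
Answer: -14431994768149/3293889864694 ≈ -4.3814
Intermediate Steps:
o(j) = 0
C = 0 (C = (-3*(-4) - 1)*0 = (12 - 1)*0 = 11*0 = 0)
p(v, q) = q + v (p(v, q) = (0 + q) + v = q + v)
(-4820443/3120319 + 4625168)/(p(-2021, 1704) - 1055309) = (-4820443/3120319 + 4625168)/((1704 - 2021) - 1055309) = (-4820443*1/3120319 + 4625168)/(-317 - 1055309) = (-4820443/3120319 + 4625168)/(-1055626) = (14431994768149/3120319)*(-1/1055626) = -14431994768149/3293889864694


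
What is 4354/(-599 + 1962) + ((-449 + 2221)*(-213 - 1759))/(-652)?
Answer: 1191421050/222169 ≈ 5362.7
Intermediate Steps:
4354/(-599 + 1962) + ((-449 + 2221)*(-213 - 1759))/(-652) = 4354/1363 + (1772*(-1972))*(-1/652) = 4354*(1/1363) - 3494384*(-1/652) = 4354/1363 + 873596/163 = 1191421050/222169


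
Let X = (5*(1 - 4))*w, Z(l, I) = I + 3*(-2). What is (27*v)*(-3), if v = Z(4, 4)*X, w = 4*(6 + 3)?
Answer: -87480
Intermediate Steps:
Z(l, I) = -6 + I (Z(l, I) = I - 6 = -6 + I)
w = 36 (w = 4*9 = 36)
X = -540 (X = (5*(1 - 4))*36 = (5*(-3))*36 = -15*36 = -540)
v = 1080 (v = (-6 + 4)*(-540) = -2*(-540) = 1080)
(27*v)*(-3) = (27*1080)*(-3) = 29160*(-3) = -87480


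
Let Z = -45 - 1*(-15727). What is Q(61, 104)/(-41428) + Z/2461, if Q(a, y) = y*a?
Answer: 158515328/25488577 ≈ 6.2191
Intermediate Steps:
Z = 15682 (Z = -45 + 15727 = 15682)
Q(a, y) = a*y
Q(61, 104)/(-41428) + Z/2461 = (61*104)/(-41428) + 15682/2461 = 6344*(-1/41428) + 15682*(1/2461) = -1586/10357 + 15682/2461 = 158515328/25488577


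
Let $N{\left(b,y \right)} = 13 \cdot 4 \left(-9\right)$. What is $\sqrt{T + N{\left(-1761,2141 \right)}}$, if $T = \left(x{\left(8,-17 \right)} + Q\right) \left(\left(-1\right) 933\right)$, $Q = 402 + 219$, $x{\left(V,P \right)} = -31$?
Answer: $i \sqrt{550938} \approx 742.25 i$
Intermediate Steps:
$N{\left(b,y \right)} = -468$ ($N{\left(b,y \right)} = 52 \left(-9\right) = -468$)
$Q = 621$
$T = -550470$ ($T = \left(-31 + 621\right) \left(\left(-1\right) 933\right) = 590 \left(-933\right) = -550470$)
$\sqrt{T + N{\left(-1761,2141 \right)}} = \sqrt{-550470 - 468} = \sqrt{-550938} = i \sqrt{550938}$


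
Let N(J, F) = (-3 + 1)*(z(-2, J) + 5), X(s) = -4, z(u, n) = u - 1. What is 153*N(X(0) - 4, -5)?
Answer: -612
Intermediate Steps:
z(u, n) = -1 + u
N(J, F) = -4 (N(J, F) = (-3 + 1)*((-1 - 2) + 5) = -2*(-3 + 5) = -2*2 = -4)
153*N(X(0) - 4, -5) = 153*(-4) = -612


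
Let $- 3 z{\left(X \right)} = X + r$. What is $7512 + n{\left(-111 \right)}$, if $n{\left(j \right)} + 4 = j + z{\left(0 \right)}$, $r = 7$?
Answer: $\frac{22184}{3} \approx 7394.7$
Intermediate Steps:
$z{\left(X \right)} = - \frac{7}{3} - \frac{X}{3}$ ($z{\left(X \right)} = - \frac{X + 7}{3} = - \frac{7 + X}{3} = - \frac{7}{3} - \frac{X}{3}$)
$n{\left(j \right)} = - \frac{19}{3} + j$ ($n{\left(j \right)} = -4 + \left(j - \frac{7}{3}\right) = -4 + \left(- \frac{7}{3} + j\right) = - \frac{19}{3} + j$)
$7512 + n{\left(-111 \right)} = 7512 - \frac{352}{3} = \frac{22184}{3}$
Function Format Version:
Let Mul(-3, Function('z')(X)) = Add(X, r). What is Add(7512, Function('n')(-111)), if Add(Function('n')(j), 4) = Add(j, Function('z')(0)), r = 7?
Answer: Rational(22184, 3) ≈ 7394.7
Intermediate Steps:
Function('z')(X) = Add(Rational(-7, 3), Mul(Rational(-1, 3), X)) (Function('z')(X) = Mul(Rational(-1, 3), Add(X, 7)) = Mul(Rational(-1, 3), Add(7, X)) = Add(Rational(-7, 3), Mul(Rational(-1, 3), X)))
Function('n')(j) = Add(Rational(-19, 3), j) (Function('n')(j) = Add(-4, Add(j, Add(Rational(-7, 3), Mul(Rational(-1, 3), 0)))) = Add(-4, Add(j, Add(Rational(-7, 3), 0))) = Add(-4, Add(j, Rational(-7, 3))) = Add(-4, Add(Rational(-7, 3), j)) = Add(Rational(-19, 3), j))
Add(7512, Function('n')(-111)) = Add(7512, Add(Rational(-19, 3), -111)) = Add(7512, Rational(-352, 3)) = Rational(22184, 3)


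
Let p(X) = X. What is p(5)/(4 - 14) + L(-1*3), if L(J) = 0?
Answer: -½ ≈ -0.50000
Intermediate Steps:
p(5)/(4 - 14) + L(-1*3) = 5/(4 - 14) + 0 = 5/(-10) + 0 = 5*(-⅒) + 0 = -½ + 0 = -½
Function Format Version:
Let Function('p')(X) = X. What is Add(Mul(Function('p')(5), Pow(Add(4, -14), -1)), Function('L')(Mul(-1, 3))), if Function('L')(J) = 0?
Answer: Rational(-1, 2) ≈ -0.50000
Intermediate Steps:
Add(Mul(Function('p')(5), Pow(Add(4, -14), -1)), Function('L')(Mul(-1, 3))) = Add(Mul(5, Pow(Add(4, -14), -1)), 0) = Add(Mul(5, Pow(-10, -1)), 0) = Add(Mul(5, Rational(-1, 10)), 0) = Add(Rational(-1, 2), 0) = Rational(-1, 2)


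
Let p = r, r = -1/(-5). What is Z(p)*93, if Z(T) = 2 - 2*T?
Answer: 744/5 ≈ 148.80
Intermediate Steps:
r = ⅕ (r = -1*(-⅕) = ⅕ ≈ 0.20000)
p = ⅕ ≈ 0.20000
Z(p)*93 = (2 - 2*⅕)*93 = (2 - ⅖)*93 = (8/5)*93 = 744/5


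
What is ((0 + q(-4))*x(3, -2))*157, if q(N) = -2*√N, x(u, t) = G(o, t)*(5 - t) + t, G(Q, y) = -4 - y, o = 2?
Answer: 10048*I ≈ 10048.0*I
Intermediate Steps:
x(u, t) = t + (-4 - t)*(5 - t) (x(u, t) = (-4 - t)*(5 - t) + t = t + (-4 - t)*(5 - t))
((0 + q(-4))*x(3, -2))*157 = ((0 - 4*I)*(-20 + (-2)²))*157 = ((0 - 4*I)*(-20 + 4))*157 = ((0 - 4*I)*(-16))*157 = (-4*I*(-16))*157 = (64*I)*157 = 10048*I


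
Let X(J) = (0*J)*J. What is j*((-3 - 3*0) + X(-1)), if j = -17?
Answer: 51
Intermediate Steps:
X(J) = 0 (X(J) = 0*J = 0)
j*((-3 - 3*0) + X(-1)) = -17*((-3 - 3*0) + 0) = -17*((-3 + 0) + 0) = -17*(-3 + 0) = -17*(-3) = 51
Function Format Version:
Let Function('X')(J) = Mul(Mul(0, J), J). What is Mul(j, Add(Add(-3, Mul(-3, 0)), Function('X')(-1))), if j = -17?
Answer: 51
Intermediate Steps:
Function('X')(J) = 0 (Function('X')(J) = Mul(0, J) = 0)
Mul(j, Add(Add(-3, Mul(-3, 0)), Function('X')(-1))) = Mul(-17, Add(Add(-3, Mul(-3, 0)), 0)) = Mul(-17, Add(Add(-3, 0), 0)) = Mul(-17, Add(-3, 0)) = Mul(-17, -3) = 51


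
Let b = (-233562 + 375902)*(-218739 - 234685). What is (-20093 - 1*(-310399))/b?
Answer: -145153/32270186080 ≈ -4.4981e-6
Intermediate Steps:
b = -64540372160 (b = 142340*(-453424) = -64540372160)
(-20093 - 1*(-310399))/b = (-20093 - 1*(-310399))/(-64540372160) = (-20093 + 310399)*(-1/64540372160) = 290306*(-1/64540372160) = -145153/32270186080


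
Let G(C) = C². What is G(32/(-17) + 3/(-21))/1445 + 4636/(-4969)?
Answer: -94576217731/101678883005 ≈ -0.93015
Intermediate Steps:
G(32/(-17) + 3/(-21))/1445 + 4636/(-4969) = (32/(-17) + 3/(-21))²/1445 + 4636/(-4969) = (32*(-1/17) + 3*(-1/21))²*(1/1445) + 4636*(-1/4969) = (-32/17 - ⅐)²*(1/1445) - 4636/4969 = (-241/119)²*(1/1445) - 4636/4969 = (58081/14161)*(1/1445) - 4636/4969 = 58081/20462645 - 4636/4969 = -94576217731/101678883005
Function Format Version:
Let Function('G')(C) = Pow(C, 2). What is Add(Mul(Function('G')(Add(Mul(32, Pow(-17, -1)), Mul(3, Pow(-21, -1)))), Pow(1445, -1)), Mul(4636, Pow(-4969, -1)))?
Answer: Rational(-94576217731, 101678883005) ≈ -0.93015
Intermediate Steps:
Add(Mul(Function('G')(Add(Mul(32, Pow(-17, -1)), Mul(3, Pow(-21, -1)))), Pow(1445, -1)), Mul(4636, Pow(-4969, -1))) = Add(Mul(Pow(Add(Mul(32, Pow(-17, -1)), Mul(3, Pow(-21, -1))), 2), Pow(1445, -1)), Mul(4636, Pow(-4969, -1))) = Add(Mul(Pow(Add(Mul(32, Rational(-1, 17)), Mul(3, Rational(-1, 21))), 2), Rational(1, 1445)), Mul(4636, Rational(-1, 4969))) = Add(Mul(Pow(Add(Rational(-32, 17), Rational(-1, 7)), 2), Rational(1, 1445)), Rational(-4636, 4969)) = Add(Mul(Pow(Rational(-241, 119), 2), Rational(1, 1445)), Rational(-4636, 4969)) = Add(Mul(Rational(58081, 14161), Rational(1, 1445)), Rational(-4636, 4969)) = Add(Rational(58081, 20462645), Rational(-4636, 4969)) = Rational(-94576217731, 101678883005)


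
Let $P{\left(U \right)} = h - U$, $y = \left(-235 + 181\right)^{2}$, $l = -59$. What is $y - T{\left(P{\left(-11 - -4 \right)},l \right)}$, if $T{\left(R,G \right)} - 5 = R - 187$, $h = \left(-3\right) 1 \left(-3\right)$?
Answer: $3082$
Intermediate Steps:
$h = 9$ ($h = \left(-3\right) \left(-3\right) = 9$)
$y = 2916$ ($y = \left(-54\right)^{2} = 2916$)
$P{\left(U \right)} = 9 - U$
$T{\left(R,G \right)} = -182 + R$ ($T{\left(R,G \right)} = 5 + \left(R - 187\right) = 5 + \left(-187 + R\right) = -182 + R$)
$y - T{\left(P{\left(-11 - -4 \right)},l \right)} = 2916 - \left(-182 + \left(9 - \left(-11 - -4\right)\right)\right) = 2916 - \left(-182 + \left(9 - \left(-11 + 4\right)\right)\right) = 2916 - \left(-182 + \left(9 - -7\right)\right) = 2916 - \left(-182 + \left(9 + 7\right)\right) = 2916 - \left(-182 + 16\right) = 2916 - -166 = 2916 + 166 = 3082$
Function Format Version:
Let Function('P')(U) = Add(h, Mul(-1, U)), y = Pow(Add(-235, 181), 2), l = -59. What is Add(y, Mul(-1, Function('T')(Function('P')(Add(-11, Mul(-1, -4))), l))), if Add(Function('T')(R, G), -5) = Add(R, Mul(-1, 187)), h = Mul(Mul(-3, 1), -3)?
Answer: 3082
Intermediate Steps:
h = 9 (h = Mul(-3, -3) = 9)
y = 2916 (y = Pow(-54, 2) = 2916)
Function('P')(U) = Add(9, Mul(-1, U))
Function('T')(R, G) = Add(-182, R) (Function('T')(R, G) = Add(5, Add(R, Mul(-1, 187))) = Add(5, Add(R, -187)) = Add(5, Add(-187, R)) = Add(-182, R))
Add(y, Mul(-1, Function('T')(Function('P')(Add(-11, Mul(-1, -4))), l))) = Add(2916, Mul(-1, Add(-182, Add(9, Mul(-1, Add(-11, Mul(-1, -4))))))) = Add(2916, Mul(-1, Add(-182, Add(9, Mul(-1, Add(-11, 4)))))) = Add(2916, Mul(-1, Add(-182, Add(9, Mul(-1, -7))))) = Add(2916, Mul(-1, Add(-182, Add(9, 7)))) = Add(2916, Mul(-1, Add(-182, 16))) = Add(2916, Mul(-1, -166)) = Add(2916, 166) = 3082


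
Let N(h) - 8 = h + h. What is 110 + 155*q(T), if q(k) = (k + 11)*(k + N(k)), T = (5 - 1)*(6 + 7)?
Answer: 1601570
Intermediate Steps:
N(h) = 8 + 2*h (N(h) = 8 + (h + h) = 8 + 2*h)
T = 52 (T = 4*13 = 52)
q(k) = (8 + 3*k)*(11 + k) (q(k) = (k + 11)*(k + (8 + 2*k)) = (11 + k)*(8 + 3*k) = (8 + 3*k)*(11 + k))
110 + 155*q(T) = 110 + 155*(88 + 3*52² + 41*52) = 110 + 155*(88 + 3*2704 + 2132) = 110 + 155*(88 + 8112 + 2132) = 110 + 155*10332 = 110 + 1601460 = 1601570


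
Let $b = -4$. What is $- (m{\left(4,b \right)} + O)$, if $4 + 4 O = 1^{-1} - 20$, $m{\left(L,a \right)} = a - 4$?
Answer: $\frac{55}{4} \approx 13.75$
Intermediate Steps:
$m{\left(L,a \right)} = -4 + a$ ($m{\left(L,a \right)} = a - 4 = -4 + a$)
$O = - \frac{23}{4}$ ($O = -1 + \frac{1^{-1} - 20}{4} = -1 + \frac{1 - 20}{4} = -1 + \frac{1}{4} \left(-19\right) = -1 - \frac{19}{4} = - \frac{23}{4} \approx -5.75$)
$- (m{\left(4,b \right)} + O) = - (\left(-4 - 4\right) - \frac{23}{4}) = - (-8 - \frac{23}{4}) = \left(-1\right) \left(- \frac{55}{4}\right) = \frac{55}{4}$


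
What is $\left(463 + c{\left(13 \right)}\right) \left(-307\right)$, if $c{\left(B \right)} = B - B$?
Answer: $-142141$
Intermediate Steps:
$c{\left(B \right)} = 0$
$\left(463 + c{\left(13 \right)}\right) \left(-307\right) = \left(463 + 0\right) \left(-307\right) = 463 \left(-307\right) = -142141$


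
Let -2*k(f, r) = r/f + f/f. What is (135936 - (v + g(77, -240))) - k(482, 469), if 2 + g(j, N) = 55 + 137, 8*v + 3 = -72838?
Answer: 279274871/1928 ≈ 1.4485e+5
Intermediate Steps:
v = -72841/8 (v = -3/8 + (⅛)*(-72838) = -3/8 - 36419/4 = -72841/8 ≈ -9105.1)
g(j, N) = 190 (g(j, N) = -2 + (55 + 137) = -2 + 192 = 190)
k(f, r) = -½ - r/(2*f) (k(f, r) = -(r/f + f/f)/2 = -(r/f + 1)/2 = -(1 + r/f)/2 = -½ - r/(2*f))
(135936 - (v + g(77, -240))) - k(482, 469) = (135936 - (-72841/8 + 190)) - (-1*482 - 1*469)/(2*482) = (135936 - 1*(-71321/8)) - (-482 - 469)/(2*482) = (135936 + 71321/8) - (-951)/(2*482) = 1158809/8 - 1*(-951/964) = 1158809/8 + 951/964 = 279274871/1928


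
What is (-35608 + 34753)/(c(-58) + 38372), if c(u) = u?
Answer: -855/38314 ≈ -0.022316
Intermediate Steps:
(-35608 + 34753)/(c(-58) + 38372) = (-35608 + 34753)/(-58 + 38372) = -855/38314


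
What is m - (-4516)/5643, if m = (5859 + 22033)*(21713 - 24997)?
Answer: -516883717388/5643 ≈ -9.1597e+7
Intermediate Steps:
m = -91597328 (m = 27892*(-3284) = -91597328)
m - (-4516)/5643 = -91597328 - (-4516)/5643 = -91597328 - 1*(-4516/5643) = -91597328 + 4516/5643 = -516883717388/5643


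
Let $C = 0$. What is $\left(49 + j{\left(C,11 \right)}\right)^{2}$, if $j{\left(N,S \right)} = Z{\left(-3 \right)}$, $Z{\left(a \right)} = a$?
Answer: $2116$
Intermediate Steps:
$j{\left(N,S \right)} = -3$
$\left(49 + j{\left(C,11 \right)}\right)^{2} = \left(49 - 3\right)^{2} = 46^{2} = 2116$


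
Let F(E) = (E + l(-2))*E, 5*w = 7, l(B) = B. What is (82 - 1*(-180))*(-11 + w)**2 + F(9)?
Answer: 605223/25 ≈ 24209.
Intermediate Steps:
w = 7/5 (w = (1/5)*7 = 7/5 ≈ 1.4000)
F(E) = E*(-2 + E) (F(E) = (E - 2)*E = (-2 + E)*E = E*(-2 + E))
(82 - 1*(-180))*(-11 + w)**2 + F(9) = (82 - 1*(-180))*(-11 + 7/5)**2 + 9*(-2 + 9) = (82 + 180)*(-48/5)**2 + 9*7 = 262*(2304/25) + 63 = 603648/25 + 63 = 605223/25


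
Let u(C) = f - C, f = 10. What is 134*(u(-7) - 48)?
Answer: -4154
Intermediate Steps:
u(C) = 10 - C
134*(u(-7) - 48) = 134*((10 - 1*(-7)) - 48) = 134*((10 + 7) - 48) = 134*(17 - 48) = 134*(-31) = -4154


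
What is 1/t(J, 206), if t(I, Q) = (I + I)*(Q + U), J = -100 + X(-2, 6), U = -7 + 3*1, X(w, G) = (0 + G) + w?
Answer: -1/38784 ≈ -2.5784e-5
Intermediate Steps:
X(w, G) = G + w
U = -4 (U = -7 + 3 = -4)
J = -96 (J = -100 + (6 - 2) = -100 + 4 = -96)
t(I, Q) = 2*I*(-4 + Q) (t(I, Q) = (I + I)*(Q - 4) = (2*I)*(-4 + Q) = 2*I*(-4 + Q))
1/t(J, 206) = 1/(2*(-96)*(-4 + 206)) = 1/(2*(-96)*202) = 1/(-38784) = -1/38784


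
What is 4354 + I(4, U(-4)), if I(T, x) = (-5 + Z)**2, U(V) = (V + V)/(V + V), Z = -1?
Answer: 4390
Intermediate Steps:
U(V) = 1 (U(V) = (2*V)/((2*V)) = (2*V)*(1/(2*V)) = 1)
I(T, x) = 36 (I(T, x) = (-5 - 1)**2 = (-6)**2 = 36)
4354 + I(4, U(-4)) = 4354 + 36 = 4390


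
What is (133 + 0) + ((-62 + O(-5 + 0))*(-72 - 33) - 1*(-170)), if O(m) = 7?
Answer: 6078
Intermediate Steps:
(133 + 0) + ((-62 + O(-5 + 0))*(-72 - 33) - 1*(-170)) = (133 + 0) + ((-62 + 7)*(-72 - 33) - 1*(-170)) = 133 + (-55*(-105) + 170) = 133 + (5775 + 170) = 133 + 5945 = 6078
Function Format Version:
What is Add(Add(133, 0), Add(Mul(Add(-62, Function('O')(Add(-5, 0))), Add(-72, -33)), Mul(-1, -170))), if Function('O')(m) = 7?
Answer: 6078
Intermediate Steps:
Add(Add(133, 0), Add(Mul(Add(-62, Function('O')(Add(-5, 0))), Add(-72, -33)), Mul(-1, -170))) = Add(Add(133, 0), Add(Mul(Add(-62, 7), Add(-72, -33)), Mul(-1, -170))) = Add(133, Add(Mul(-55, -105), 170)) = Add(133, Add(5775, 170)) = Add(133, 5945) = 6078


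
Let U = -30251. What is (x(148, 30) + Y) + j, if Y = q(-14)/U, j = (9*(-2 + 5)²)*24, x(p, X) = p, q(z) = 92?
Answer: 63285000/30251 ≈ 2092.0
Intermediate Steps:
j = 1944 (j = (9*3²)*24 = (9*9)*24 = 81*24 = 1944)
Y = -92/30251 (Y = 92/(-30251) = 92*(-1/30251) = -92/30251 ≈ -0.0030412)
(x(148, 30) + Y) + j = (148 - 92/30251) + 1944 = 4477056/30251 + 1944 = 63285000/30251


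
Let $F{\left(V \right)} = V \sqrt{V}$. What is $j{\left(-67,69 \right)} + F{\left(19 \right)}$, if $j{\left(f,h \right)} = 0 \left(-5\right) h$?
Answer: $19 \sqrt{19} \approx 82.819$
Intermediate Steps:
$j{\left(f,h \right)} = 0$ ($j{\left(f,h \right)} = 0 h = 0$)
$F{\left(V \right)} = V^{\frac{3}{2}}$
$j{\left(-67,69 \right)} + F{\left(19 \right)} = 0 + 19^{\frac{3}{2}} = 0 + 19 \sqrt{19} = 19 \sqrt{19}$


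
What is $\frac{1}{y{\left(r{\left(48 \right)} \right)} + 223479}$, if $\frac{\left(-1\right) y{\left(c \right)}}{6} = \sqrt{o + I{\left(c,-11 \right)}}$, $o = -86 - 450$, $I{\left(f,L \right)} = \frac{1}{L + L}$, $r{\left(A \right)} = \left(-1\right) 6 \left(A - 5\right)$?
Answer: $\frac{91047}{20347100375} + \frac{i \sqrt{259446}}{183123903375} \approx 4.4747 \cdot 10^{-6} + 2.7815 \cdot 10^{-9} i$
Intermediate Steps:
$r{\left(A \right)} = 30 - 6 A$ ($r{\left(A \right)} = - 6 \left(-5 + A\right) = 30 - 6 A$)
$I{\left(f,L \right)} = \frac{1}{2 L}$
$o = -536$
$y{\left(c \right)} = - \frac{3 i \sqrt{259446}}{11}$ ($y{\left(c \right)} = - 6 \sqrt{-536 + \frac{1}{2 \left(-11\right)}} = - 6 \sqrt{-536 + \frac{1}{2} \left(- \frac{1}{11}\right)} = - 6 \sqrt{-536 - \frac{1}{22}} = - 6 \sqrt{- \frac{11793}{22}} = - 6 \frac{i \sqrt{259446}}{22} = - \frac{3 i \sqrt{259446}}{11}$)
$\frac{1}{y{\left(r{\left(48 \right)} \right)} + 223479} = \frac{1}{- \frac{3 i \sqrt{259446}}{11} + 223479} = \frac{1}{223479 - \frac{3 i \sqrt{259446}}{11}}$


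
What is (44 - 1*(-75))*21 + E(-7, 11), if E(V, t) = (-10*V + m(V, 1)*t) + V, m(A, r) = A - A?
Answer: 2562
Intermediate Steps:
m(A, r) = 0
E(V, t) = -9*V (E(V, t) = (-10*V + 0*t) + V = (-10*V + 0) + V = -10*V + V = -9*V)
(44 - 1*(-75))*21 + E(-7, 11) = (44 - 1*(-75))*21 - 9*(-7) = (44 + 75)*21 + 63 = 119*21 + 63 = 2499 + 63 = 2562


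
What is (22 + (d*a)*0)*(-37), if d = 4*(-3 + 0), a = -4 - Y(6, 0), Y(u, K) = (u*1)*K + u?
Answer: -814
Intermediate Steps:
Y(u, K) = u + K*u (Y(u, K) = u*K + u = K*u + u = u + K*u)
a = -10 (a = -4 - 6*(1 + 0) = -4 - 6 = -10)
d = -12 (d = 4*(-3) = -12)
(22 + (d*a)*0)*(-37) = (22 - 12*(-10)*0)*(-37) = (22 + 120*0)*(-37) = (22 + 0)*(-37) = 22*(-37) = -814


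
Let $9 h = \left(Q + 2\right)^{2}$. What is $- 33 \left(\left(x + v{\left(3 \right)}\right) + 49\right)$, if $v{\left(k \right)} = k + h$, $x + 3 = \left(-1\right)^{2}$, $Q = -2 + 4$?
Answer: $- \frac{5126}{3} \approx -1708.7$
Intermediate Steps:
$Q = 2$
$h = \frac{16}{9}$ ($h = \frac{\left(2 + 2\right)^{2}}{9} = \frac{4^{2}}{9} = \frac{1}{9} \cdot 16 = \frac{16}{9} \approx 1.7778$)
$x = -2$ ($x = -3 + \left(-1\right)^{2} = -3 + 1 = -2$)
$v{\left(k \right)} = \frac{16}{9} + k$ ($v{\left(k \right)} = k + \frac{16}{9} = \frac{16}{9} + k$)
$- 33 \left(\left(x + v{\left(3 \right)}\right) + 49\right) = - 33 \left(\left(-2 + \left(\frac{16}{9} + 3\right)\right) + 49\right) = - 33 \left(\left(-2 + \frac{43}{9}\right) + 49\right) = - 33 \left(\frac{25}{9} + 49\right) = \left(-33\right) \frac{466}{9} = - \frac{5126}{3}$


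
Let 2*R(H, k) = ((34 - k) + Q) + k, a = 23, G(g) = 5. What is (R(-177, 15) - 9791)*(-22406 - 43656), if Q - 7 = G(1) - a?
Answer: 646053329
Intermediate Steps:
Q = -11 (Q = 7 + (5 - 1*23) = 7 + (5 - 23) = 7 - 18 = -11)
R(H, k) = 23/2 (R(H, k) = (((34 - k) - 11) + k)/2 = ((23 - k) + k)/2 = (½)*23 = 23/2)
(R(-177, 15) - 9791)*(-22406 - 43656) = (23/2 - 9791)*(-22406 - 43656) = -19559/2*(-66062) = 646053329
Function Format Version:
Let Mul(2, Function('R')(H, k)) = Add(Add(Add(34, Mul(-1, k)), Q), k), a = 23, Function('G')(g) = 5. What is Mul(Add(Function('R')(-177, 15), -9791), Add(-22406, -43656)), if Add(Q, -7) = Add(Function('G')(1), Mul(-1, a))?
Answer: 646053329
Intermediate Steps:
Q = -11 (Q = Add(7, Add(5, Mul(-1, 23))) = Add(7, Add(5, -23)) = Add(7, -18) = -11)
Function('R')(H, k) = Rational(23, 2) (Function('R')(H, k) = Mul(Rational(1, 2), Add(Add(Add(34, Mul(-1, k)), -11), k)) = Mul(Rational(1, 2), Add(Add(23, Mul(-1, k)), k)) = Mul(Rational(1, 2), 23) = Rational(23, 2))
Mul(Add(Function('R')(-177, 15), -9791), Add(-22406, -43656)) = Mul(Add(Rational(23, 2), -9791), Add(-22406, -43656)) = Mul(Rational(-19559, 2), -66062) = 646053329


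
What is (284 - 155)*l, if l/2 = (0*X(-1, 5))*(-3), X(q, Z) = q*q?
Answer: 0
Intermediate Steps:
X(q, Z) = q²
l = 0 (l = 2*((0*(-1)²)*(-3)) = 2*((0*1)*(-3)) = 2*(0*(-3)) = 2*0 = 0)
(284 - 155)*l = (284 - 155)*0 = 129*0 = 0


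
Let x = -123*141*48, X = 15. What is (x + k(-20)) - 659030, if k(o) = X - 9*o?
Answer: -1491299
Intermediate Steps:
k(o) = 15 - 9*o
x = -832464 (x = -17343*48 = -832464)
(x + k(-20)) - 659030 = (-832464 + (15 - 9*(-20))) - 659030 = (-832464 + (15 + 180)) - 659030 = (-832464 + 195) - 659030 = -832269 - 659030 = -1491299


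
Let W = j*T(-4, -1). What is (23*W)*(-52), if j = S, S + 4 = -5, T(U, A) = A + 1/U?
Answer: -13455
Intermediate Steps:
S = -9 (S = -4 - 5 = -9)
j = -9
W = 45/4 (W = -9*(-1 + 1/(-4)) = -9*(-1 - ¼) = -9*(-5/4) = 45/4 ≈ 11.250)
(23*W)*(-52) = (23*(45/4))*(-52) = (1035/4)*(-52) = -13455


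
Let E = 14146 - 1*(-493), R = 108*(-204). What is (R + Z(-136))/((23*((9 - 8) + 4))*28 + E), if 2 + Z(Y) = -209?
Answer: -22243/17859 ≈ -1.2455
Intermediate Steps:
Z(Y) = -211 (Z(Y) = -2 - 209 = -211)
R = -22032
E = 14639 (E = 14146 + 493 = 14639)
(R + Z(-136))/((23*((9 - 8) + 4))*28 + E) = (-22032 - 211)/((23*((9 - 8) + 4))*28 + 14639) = -22243/((23*(1 + 4))*28 + 14639) = -22243/((23*5)*28 + 14639) = -22243/(115*28 + 14639) = -22243/(3220 + 14639) = -22243/17859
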